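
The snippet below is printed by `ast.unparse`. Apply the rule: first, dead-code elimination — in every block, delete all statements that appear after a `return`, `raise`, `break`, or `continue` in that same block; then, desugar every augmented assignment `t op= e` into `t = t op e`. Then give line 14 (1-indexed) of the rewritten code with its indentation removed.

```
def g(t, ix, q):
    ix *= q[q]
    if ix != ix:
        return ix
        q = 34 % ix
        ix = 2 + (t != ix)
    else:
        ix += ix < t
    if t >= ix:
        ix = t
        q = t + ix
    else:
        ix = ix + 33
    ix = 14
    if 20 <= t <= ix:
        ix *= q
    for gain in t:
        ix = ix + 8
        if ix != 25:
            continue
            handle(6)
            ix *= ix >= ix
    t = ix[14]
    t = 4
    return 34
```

ix = ix * q

Transformed code:
def g(t, ix, q):
    ix = ix * q[q]
    if ix != ix:
        return ix
    else:
        ix = ix + (ix < t)
    if t >= ix:
        ix = t
        q = t + ix
    else:
        ix = ix + 33
    ix = 14
    if 20 <= t <= ix:
        ix = ix * q
    for gain in t:
        ix = ix + 8
        if ix != 25:
            continue
    t = ix[14]
    t = 4
    return 34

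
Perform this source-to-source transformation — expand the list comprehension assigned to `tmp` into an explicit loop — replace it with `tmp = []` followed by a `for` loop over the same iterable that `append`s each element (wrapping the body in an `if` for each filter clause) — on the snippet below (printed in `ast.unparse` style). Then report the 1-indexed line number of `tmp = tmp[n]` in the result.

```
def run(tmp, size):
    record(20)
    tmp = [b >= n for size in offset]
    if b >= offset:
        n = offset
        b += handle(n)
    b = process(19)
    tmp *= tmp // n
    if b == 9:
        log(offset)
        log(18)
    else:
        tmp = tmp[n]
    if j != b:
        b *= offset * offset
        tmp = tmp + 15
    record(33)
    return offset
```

15

Transformed code:
def run(tmp, size):
    record(20)
    tmp = []
    for size in offset:
        tmp.append(b >= n)
    if b >= offset:
        n = offset
        b += handle(n)
    b = process(19)
    tmp *= tmp // n
    if b == 9:
        log(offset)
        log(18)
    else:
        tmp = tmp[n]
    if j != b:
        b *= offset * offset
        tmp = tmp + 15
    record(33)
    return offset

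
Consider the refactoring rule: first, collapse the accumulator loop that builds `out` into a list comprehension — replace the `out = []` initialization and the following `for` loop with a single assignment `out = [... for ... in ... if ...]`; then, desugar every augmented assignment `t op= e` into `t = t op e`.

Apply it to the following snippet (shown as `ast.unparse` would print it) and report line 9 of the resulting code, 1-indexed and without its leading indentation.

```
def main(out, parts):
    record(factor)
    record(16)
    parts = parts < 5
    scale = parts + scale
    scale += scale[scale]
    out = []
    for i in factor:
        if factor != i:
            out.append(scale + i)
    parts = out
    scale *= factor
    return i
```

scale = scale * factor

Transformed code:
def main(out, parts):
    record(factor)
    record(16)
    parts = parts < 5
    scale = parts + scale
    scale = scale + scale[scale]
    out = [scale + i for i in factor if factor != i]
    parts = out
    scale = scale * factor
    return i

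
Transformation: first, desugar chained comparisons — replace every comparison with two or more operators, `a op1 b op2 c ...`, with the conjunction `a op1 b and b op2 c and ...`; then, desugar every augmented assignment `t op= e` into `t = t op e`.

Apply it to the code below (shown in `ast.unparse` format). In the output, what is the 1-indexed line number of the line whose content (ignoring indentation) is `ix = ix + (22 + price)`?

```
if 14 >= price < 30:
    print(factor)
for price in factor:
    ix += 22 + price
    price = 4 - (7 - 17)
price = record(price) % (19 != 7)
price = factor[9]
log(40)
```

Transformed code:
if 14 >= price and price < 30:
    print(factor)
for price in factor:
    ix = ix + (22 + price)
    price = 4 - (7 - 17)
price = record(price) % (19 != 7)
price = factor[9]
log(40)

4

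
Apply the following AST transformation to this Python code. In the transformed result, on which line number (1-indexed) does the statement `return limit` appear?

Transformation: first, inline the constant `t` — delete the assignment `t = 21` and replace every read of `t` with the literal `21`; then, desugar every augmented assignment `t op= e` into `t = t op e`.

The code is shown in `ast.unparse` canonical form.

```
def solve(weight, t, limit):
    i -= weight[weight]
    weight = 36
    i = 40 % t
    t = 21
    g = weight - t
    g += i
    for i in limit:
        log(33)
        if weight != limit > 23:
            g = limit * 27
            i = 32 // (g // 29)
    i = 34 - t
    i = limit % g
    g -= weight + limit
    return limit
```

15

Transformed code:
def solve(weight, t, limit):
    i = i - weight[weight]
    weight = 36
    i = 40 % 21
    g = weight - 21
    g = g + i
    for i in limit:
        log(33)
        if weight != limit > 23:
            g = limit * 27
            i = 32 // (g // 29)
    i = 34 - 21
    i = limit % g
    g = g - (weight + limit)
    return limit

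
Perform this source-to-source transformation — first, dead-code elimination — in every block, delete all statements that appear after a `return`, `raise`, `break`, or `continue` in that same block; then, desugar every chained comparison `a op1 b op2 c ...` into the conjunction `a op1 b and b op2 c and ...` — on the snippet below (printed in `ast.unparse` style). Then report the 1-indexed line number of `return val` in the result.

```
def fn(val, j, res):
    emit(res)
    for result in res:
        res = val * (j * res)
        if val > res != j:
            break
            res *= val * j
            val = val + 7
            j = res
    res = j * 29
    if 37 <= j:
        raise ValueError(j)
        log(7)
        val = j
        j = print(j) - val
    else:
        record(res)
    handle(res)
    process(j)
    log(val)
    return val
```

Transformed code:
def fn(val, j, res):
    emit(res)
    for result in res:
        res = val * (j * res)
        if val > res and res != j:
            break
    res = j * 29
    if 37 <= j:
        raise ValueError(j)
    else:
        record(res)
    handle(res)
    process(j)
    log(val)
    return val

15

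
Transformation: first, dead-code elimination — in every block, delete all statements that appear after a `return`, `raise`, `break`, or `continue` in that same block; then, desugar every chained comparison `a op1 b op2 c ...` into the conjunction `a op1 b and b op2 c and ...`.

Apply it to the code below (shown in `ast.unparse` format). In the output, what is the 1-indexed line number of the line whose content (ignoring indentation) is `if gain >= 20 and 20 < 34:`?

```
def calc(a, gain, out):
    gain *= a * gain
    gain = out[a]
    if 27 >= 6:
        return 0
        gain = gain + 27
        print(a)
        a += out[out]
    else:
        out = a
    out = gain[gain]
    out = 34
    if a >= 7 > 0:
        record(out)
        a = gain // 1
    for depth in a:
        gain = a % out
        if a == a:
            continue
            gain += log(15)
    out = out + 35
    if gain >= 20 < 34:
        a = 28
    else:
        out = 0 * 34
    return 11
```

Transformed code:
def calc(a, gain, out):
    gain *= a * gain
    gain = out[a]
    if 27 >= 6:
        return 0
    else:
        out = a
    out = gain[gain]
    out = 34
    if a >= 7 and 7 > 0:
        record(out)
        a = gain // 1
    for depth in a:
        gain = a % out
        if a == a:
            continue
    out = out + 35
    if gain >= 20 and 20 < 34:
        a = 28
    else:
        out = 0 * 34
    return 11

18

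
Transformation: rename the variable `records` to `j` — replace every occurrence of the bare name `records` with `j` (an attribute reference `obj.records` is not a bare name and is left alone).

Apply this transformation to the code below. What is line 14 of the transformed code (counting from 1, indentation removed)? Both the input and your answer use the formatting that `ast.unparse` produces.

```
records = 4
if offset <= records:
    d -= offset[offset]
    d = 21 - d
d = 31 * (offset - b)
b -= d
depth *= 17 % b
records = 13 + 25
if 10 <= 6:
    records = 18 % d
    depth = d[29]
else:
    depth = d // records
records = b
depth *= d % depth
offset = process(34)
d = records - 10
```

Transformed code:
j = 4
if offset <= j:
    d -= offset[offset]
    d = 21 - d
d = 31 * (offset - b)
b -= d
depth *= 17 % b
j = 13 + 25
if 10 <= 6:
    j = 18 % d
    depth = d[29]
else:
    depth = d // j
j = b
depth *= d % depth
offset = process(34)
d = j - 10

j = b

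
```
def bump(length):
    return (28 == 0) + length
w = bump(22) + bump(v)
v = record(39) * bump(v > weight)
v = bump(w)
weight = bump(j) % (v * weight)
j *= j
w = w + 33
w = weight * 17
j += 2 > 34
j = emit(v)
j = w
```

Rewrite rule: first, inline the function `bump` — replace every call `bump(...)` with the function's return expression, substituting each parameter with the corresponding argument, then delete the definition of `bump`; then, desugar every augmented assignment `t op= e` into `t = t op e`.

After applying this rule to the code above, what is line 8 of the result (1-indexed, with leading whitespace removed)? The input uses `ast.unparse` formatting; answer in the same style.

Transformed code:
w = (28 == 0) + 22 + ((28 == 0) + v)
v = record(39) * ((28 == 0) + (v > weight))
v = (28 == 0) + w
weight = ((28 == 0) + j) % (v * weight)
j = j * j
w = w + 33
w = weight * 17
j = j + (2 > 34)
j = emit(v)
j = w

j = j + (2 > 34)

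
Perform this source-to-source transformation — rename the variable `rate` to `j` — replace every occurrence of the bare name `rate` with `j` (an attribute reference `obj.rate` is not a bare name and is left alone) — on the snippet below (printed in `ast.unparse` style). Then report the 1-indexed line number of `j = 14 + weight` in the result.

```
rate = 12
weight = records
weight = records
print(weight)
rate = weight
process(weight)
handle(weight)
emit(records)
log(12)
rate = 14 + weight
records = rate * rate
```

10

Transformed code:
j = 12
weight = records
weight = records
print(weight)
j = weight
process(weight)
handle(weight)
emit(records)
log(12)
j = 14 + weight
records = j * j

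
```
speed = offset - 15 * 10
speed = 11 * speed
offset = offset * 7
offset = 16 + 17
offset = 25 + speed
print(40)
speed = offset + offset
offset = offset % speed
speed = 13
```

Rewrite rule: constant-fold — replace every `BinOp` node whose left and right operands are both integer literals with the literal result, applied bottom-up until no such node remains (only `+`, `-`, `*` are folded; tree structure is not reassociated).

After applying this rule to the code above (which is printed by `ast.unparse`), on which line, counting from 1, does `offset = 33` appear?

4

Transformed code:
speed = offset - 150
speed = 11 * speed
offset = offset * 7
offset = 33
offset = 25 + speed
print(40)
speed = offset + offset
offset = offset % speed
speed = 13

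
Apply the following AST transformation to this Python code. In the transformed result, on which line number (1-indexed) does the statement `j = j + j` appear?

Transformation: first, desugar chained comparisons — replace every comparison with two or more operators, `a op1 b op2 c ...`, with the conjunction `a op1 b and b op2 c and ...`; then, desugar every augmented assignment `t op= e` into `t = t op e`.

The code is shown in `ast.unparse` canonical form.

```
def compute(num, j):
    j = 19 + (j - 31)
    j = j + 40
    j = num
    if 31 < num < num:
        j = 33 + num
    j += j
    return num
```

7

Transformed code:
def compute(num, j):
    j = 19 + (j - 31)
    j = j + 40
    j = num
    if 31 < num and num < num:
        j = 33 + num
    j = j + j
    return num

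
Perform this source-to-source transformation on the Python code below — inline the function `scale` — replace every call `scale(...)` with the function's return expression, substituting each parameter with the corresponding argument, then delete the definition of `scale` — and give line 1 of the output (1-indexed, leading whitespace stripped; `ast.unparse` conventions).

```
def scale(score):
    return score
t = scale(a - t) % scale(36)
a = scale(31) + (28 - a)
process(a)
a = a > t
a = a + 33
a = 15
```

Transformed code:
t = (a - t) % 36
a = 31 + (28 - a)
process(a)
a = a > t
a = a + 33
a = 15

t = (a - t) % 36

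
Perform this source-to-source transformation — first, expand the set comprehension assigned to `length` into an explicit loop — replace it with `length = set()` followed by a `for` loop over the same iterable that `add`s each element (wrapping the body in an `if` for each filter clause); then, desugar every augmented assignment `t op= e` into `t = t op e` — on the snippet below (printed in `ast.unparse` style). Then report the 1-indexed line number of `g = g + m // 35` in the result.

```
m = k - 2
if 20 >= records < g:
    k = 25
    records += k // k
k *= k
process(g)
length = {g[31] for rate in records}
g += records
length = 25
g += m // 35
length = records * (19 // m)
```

12

Transformed code:
m = k - 2
if 20 >= records < g:
    k = 25
    records = records + k // k
k = k * k
process(g)
length = set()
for rate in records:
    length.add(g[31])
g = g + records
length = 25
g = g + m // 35
length = records * (19 // m)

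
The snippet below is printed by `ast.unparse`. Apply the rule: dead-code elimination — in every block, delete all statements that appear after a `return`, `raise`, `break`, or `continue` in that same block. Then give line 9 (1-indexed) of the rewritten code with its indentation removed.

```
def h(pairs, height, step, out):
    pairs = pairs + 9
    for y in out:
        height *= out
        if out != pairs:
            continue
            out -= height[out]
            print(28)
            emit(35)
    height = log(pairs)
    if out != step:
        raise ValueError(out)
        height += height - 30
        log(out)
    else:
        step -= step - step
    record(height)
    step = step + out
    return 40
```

raise ValueError(out)

Transformed code:
def h(pairs, height, step, out):
    pairs = pairs + 9
    for y in out:
        height *= out
        if out != pairs:
            continue
    height = log(pairs)
    if out != step:
        raise ValueError(out)
    else:
        step -= step - step
    record(height)
    step = step + out
    return 40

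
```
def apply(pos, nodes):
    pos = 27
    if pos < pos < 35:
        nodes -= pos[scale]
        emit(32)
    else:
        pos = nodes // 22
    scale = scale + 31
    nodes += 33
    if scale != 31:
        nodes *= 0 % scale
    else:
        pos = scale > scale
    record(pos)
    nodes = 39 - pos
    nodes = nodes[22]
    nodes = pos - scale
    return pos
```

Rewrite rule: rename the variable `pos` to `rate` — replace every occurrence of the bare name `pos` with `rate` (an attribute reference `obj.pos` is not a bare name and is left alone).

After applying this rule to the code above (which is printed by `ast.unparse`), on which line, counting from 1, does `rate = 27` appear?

2

Transformed code:
def apply(rate, nodes):
    rate = 27
    if rate < rate < 35:
        nodes -= rate[scale]
        emit(32)
    else:
        rate = nodes // 22
    scale = scale + 31
    nodes += 33
    if scale != 31:
        nodes *= 0 % scale
    else:
        rate = scale > scale
    record(rate)
    nodes = 39 - rate
    nodes = nodes[22]
    nodes = rate - scale
    return rate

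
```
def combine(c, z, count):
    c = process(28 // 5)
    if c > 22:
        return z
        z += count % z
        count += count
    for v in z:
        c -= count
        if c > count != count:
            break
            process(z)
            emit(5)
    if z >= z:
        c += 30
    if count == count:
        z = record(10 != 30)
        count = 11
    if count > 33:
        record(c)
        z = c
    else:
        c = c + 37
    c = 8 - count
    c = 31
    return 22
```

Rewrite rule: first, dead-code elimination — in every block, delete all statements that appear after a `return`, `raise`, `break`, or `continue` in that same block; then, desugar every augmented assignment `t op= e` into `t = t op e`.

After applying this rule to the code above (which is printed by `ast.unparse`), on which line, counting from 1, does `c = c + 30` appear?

Transformed code:
def combine(c, z, count):
    c = process(28 // 5)
    if c > 22:
        return z
    for v in z:
        c = c - count
        if c > count != count:
            break
    if z >= z:
        c = c + 30
    if count == count:
        z = record(10 != 30)
        count = 11
    if count > 33:
        record(c)
        z = c
    else:
        c = c + 37
    c = 8 - count
    c = 31
    return 22

10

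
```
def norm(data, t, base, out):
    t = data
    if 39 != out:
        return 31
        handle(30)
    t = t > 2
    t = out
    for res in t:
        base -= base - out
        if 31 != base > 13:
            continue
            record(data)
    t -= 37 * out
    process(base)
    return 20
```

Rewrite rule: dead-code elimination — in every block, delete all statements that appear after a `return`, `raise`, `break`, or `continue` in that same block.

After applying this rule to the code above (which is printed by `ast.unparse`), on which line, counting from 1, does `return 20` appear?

13

Transformed code:
def norm(data, t, base, out):
    t = data
    if 39 != out:
        return 31
    t = t > 2
    t = out
    for res in t:
        base -= base - out
        if 31 != base > 13:
            continue
    t -= 37 * out
    process(base)
    return 20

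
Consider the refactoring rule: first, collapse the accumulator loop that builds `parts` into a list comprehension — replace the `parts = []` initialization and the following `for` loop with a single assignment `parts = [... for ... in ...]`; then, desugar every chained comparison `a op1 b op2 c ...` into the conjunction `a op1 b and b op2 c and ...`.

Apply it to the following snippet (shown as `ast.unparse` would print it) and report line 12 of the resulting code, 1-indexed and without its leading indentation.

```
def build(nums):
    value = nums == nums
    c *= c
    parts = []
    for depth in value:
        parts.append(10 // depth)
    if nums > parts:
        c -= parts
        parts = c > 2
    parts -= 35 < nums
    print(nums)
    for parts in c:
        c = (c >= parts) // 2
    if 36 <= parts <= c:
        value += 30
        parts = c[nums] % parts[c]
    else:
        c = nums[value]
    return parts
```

if 36 <= parts and parts <= c:

Transformed code:
def build(nums):
    value = nums == nums
    c *= c
    parts = [10 // depth for depth in value]
    if nums > parts:
        c -= parts
        parts = c > 2
    parts -= 35 < nums
    print(nums)
    for parts in c:
        c = (c >= parts) // 2
    if 36 <= parts and parts <= c:
        value += 30
        parts = c[nums] % parts[c]
    else:
        c = nums[value]
    return parts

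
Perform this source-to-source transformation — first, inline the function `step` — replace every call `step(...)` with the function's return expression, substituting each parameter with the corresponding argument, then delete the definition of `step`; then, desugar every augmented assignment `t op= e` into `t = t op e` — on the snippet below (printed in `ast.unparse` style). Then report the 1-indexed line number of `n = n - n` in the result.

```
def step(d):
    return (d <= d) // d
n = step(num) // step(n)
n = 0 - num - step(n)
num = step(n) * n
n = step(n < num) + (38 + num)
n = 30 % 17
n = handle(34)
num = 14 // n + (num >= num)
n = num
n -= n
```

Transformed code:
n = (num <= num) // num // ((n <= n) // n)
n = 0 - num - (n <= n) // n
num = (n <= n) // n * n
n = ((n < num) <= (n < num)) // (n < num) + (38 + num)
n = 30 % 17
n = handle(34)
num = 14 // n + (num >= num)
n = num
n = n - n

9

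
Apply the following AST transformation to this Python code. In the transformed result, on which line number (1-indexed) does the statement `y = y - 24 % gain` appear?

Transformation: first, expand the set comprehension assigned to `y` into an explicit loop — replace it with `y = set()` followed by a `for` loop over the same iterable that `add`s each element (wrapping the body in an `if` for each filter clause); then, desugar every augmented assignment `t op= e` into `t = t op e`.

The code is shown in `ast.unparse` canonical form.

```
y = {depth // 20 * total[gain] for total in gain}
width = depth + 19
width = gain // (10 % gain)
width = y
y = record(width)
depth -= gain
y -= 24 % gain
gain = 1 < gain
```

Transformed code:
y = set()
for total in gain:
    y.add(depth // 20 * total[gain])
width = depth + 19
width = gain // (10 % gain)
width = y
y = record(width)
depth = depth - gain
y = y - 24 % gain
gain = 1 < gain

9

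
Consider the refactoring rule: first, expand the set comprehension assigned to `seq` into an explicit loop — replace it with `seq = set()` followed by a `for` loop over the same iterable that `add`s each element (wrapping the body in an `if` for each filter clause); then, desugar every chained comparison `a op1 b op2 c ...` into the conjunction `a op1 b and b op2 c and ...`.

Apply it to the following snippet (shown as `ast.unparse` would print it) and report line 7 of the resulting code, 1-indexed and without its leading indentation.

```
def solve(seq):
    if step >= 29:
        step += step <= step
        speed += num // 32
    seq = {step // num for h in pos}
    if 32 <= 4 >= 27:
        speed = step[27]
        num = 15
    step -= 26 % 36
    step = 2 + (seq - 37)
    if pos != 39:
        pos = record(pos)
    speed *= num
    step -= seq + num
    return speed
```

seq.add(step // num)

Transformed code:
def solve(seq):
    if step >= 29:
        step += step <= step
        speed += num // 32
    seq = set()
    for h in pos:
        seq.add(step // num)
    if 32 <= 4 and 4 >= 27:
        speed = step[27]
        num = 15
    step -= 26 % 36
    step = 2 + (seq - 37)
    if pos != 39:
        pos = record(pos)
    speed *= num
    step -= seq + num
    return speed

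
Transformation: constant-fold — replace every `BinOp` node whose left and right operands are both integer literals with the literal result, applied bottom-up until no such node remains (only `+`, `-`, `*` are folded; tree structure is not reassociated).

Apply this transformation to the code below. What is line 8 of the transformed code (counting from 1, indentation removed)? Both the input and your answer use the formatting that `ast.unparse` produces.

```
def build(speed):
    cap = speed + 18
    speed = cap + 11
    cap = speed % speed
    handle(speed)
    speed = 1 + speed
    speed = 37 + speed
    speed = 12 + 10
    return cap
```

Transformed code:
def build(speed):
    cap = speed + 18
    speed = cap + 11
    cap = speed % speed
    handle(speed)
    speed = 1 + speed
    speed = 37 + speed
    speed = 22
    return cap

speed = 22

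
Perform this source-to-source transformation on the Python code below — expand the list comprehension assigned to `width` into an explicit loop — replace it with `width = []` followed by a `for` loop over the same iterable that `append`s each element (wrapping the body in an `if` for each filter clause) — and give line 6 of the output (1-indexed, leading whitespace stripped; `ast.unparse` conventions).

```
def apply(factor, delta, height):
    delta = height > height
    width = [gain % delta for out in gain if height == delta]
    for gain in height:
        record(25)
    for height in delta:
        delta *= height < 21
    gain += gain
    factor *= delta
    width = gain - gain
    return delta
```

width.append(gain % delta)

Transformed code:
def apply(factor, delta, height):
    delta = height > height
    width = []
    for out in gain:
        if height == delta:
            width.append(gain % delta)
    for gain in height:
        record(25)
    for height in delta:
        delta *= height < 21
    gain += gain
    factor *= delta
    width = gain - gain
    return delta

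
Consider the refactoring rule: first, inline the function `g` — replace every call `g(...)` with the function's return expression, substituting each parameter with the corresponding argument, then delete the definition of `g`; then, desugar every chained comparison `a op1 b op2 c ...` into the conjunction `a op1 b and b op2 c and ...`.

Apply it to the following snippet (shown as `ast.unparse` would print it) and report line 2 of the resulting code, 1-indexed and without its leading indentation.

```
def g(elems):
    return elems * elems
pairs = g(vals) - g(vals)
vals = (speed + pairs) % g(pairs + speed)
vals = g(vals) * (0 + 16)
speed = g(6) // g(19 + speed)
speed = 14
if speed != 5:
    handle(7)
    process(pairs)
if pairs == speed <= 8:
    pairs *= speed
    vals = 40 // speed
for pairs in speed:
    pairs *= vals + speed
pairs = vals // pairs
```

Transformed code:
pairs = vals * vals - vals * vals
vals = (speed + pairs) % ((pairs + speed) * (pairs + speed))
vals = vals * vals * (0 + 16)
speed = 6 * 6 // ((19 + speed) * (19 + speed))
speed = 14
if speed != 5:
    handle(7)
    process(pairs)
if pairs == speed and speed <= 8:
    pairs *= speed
    vals = 40 // speed
for pairs in speed:
    pairs *= vals + speed
pairs = vals // pairs

vals = (speed + pairs) % ((pairs + speed) * (pairs + speed))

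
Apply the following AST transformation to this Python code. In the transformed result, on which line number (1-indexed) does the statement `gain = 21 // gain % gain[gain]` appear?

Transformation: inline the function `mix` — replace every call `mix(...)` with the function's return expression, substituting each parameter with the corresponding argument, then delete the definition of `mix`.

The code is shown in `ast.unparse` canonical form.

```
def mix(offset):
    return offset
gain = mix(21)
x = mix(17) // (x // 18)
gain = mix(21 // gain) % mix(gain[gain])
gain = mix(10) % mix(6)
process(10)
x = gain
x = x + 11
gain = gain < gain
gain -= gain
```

3

Transformed code:
gain = 21
x = 17 // (x // 18)
gain = 21 // gain % gain[gain]
gain = 10 % 6
process(10)
x = gain
x = x + 11
gain = gain < gain
gain -= gain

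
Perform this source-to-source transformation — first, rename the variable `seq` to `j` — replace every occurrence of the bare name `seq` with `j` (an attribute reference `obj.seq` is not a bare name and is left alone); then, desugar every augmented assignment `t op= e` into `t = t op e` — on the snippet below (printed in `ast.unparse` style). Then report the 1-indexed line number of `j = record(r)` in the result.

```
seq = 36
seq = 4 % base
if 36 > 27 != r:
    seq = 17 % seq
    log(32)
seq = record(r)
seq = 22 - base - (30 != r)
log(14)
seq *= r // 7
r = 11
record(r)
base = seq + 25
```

6

Transformed code:
j = 36
j = 4 % base
if 36 > 27 != r:
    j = 17 % j
    log(32)
j = record(r)
j = 22 - base - (30 != r)
log(14)
j = j * (r // 7)
r = 11
record(r)
base = j + 25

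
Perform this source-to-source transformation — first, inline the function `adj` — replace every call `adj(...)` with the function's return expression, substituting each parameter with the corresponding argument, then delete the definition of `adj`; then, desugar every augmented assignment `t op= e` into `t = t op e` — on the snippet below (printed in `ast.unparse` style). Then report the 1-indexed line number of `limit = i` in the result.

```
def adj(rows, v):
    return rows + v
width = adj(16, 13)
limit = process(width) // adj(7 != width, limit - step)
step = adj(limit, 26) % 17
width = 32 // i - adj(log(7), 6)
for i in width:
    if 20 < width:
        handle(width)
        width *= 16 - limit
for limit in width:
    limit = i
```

Transformed code:
width = 16 + 13
limit = process(width) // ((7 != width) + (limit - step))
step = (limit + 26) % 17
width = 32 // i - (log(7) + 6)
for i in width:
    if 20 < width:
        handle(width)
        width = width * (16 - limit)
for limit in width:
    limit = i

10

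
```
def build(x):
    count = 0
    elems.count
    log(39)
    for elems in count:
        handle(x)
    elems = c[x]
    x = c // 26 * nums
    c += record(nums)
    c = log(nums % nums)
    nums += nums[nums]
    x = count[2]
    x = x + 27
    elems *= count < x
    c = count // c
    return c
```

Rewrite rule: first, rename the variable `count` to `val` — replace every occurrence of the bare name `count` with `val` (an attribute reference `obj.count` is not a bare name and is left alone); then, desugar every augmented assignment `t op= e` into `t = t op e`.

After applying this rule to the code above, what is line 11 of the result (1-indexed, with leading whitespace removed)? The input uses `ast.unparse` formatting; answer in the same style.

Transformed code:
def build(x):
    val = 0
    elems.count
    log(39)
    for elems in val:
        handle(x)
    elems = c[x]
    x = c // 26 * nums
    c = c + record(nums)
    c = log(nums % nums)
    nums = nums + nums[nums]
    x = val[2]
    x = x + 27
    elems = elems * (val < x)
    c = val // c
    return c

nums = nums + nums[nums]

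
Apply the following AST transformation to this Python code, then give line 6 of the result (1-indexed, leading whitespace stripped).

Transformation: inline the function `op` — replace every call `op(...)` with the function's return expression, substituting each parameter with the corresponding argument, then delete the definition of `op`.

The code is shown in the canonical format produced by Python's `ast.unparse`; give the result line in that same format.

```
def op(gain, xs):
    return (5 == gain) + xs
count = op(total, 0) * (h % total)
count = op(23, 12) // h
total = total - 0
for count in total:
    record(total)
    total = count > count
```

Transformed code:
count = ((5 == total) + 0) * (h % total)
count = ((5 == 23) + 12) // h
total = total - 0
for count in total:
    record(total)
    total = count > count

total = count > count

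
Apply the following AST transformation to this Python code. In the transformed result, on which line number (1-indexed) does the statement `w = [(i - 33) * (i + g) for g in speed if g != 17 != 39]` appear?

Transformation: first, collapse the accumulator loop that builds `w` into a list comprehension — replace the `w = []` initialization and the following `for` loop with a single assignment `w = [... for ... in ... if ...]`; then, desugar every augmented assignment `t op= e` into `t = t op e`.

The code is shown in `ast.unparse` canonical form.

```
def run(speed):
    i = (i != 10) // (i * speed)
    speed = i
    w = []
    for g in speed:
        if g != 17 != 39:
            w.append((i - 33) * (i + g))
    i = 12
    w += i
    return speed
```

Transformed code:
def run(speed):
    i = (i != 10) // (i * speed)
    speed = i
    w = [(i - 33) * (i + g) for g in speed if g != 17 != 39]
    i = 12
    w = w + i
    return speed

4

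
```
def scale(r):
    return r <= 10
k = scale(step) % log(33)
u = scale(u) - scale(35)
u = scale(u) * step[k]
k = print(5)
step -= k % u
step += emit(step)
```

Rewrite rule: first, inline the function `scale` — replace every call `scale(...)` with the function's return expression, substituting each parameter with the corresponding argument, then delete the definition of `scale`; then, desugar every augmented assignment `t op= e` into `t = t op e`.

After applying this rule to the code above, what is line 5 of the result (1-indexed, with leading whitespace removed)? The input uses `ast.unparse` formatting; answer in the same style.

step = step - k % u

Transformed code:
k = (step <= 10) % log(33)
u = (u <= 10) - (35 <= 10)
u = (u <= 10) * step[k]
k = print(5)
step = step - k % u
step = step + emit(step)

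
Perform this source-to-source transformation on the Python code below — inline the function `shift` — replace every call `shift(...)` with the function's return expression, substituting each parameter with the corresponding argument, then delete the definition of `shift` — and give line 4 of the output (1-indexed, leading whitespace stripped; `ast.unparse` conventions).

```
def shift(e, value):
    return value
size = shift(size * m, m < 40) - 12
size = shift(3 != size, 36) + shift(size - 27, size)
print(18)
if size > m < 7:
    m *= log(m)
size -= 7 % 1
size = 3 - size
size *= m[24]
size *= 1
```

if size > m < 7:

Transformed code:
size = (m < 40) - 12
size = 36 + size
print(18)
if size > m < 7:
    m *= log(m)
size -= 7 % 1
size = 3 - size
size *= m[24]
size *= 1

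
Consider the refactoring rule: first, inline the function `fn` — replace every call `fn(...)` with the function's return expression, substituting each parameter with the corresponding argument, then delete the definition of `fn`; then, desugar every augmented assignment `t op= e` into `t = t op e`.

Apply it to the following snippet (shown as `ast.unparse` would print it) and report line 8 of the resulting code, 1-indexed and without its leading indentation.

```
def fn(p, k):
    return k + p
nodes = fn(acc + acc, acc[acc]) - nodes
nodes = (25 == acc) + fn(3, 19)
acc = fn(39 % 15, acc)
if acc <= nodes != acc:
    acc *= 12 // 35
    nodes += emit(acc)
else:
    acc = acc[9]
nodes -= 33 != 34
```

acc = acc[9]

Transformed code:
nodes = acc[acc] + (acc + acc) - nodes
nodes = (25 == acc) + (19 + 3)
acc = acc + 39 % 15
if acc <= nodes != acc:
    acc = acc * (12 // 35)
    nodes = nodes + emit(acc)
else:
    acc = acc[9]
nodes = nodes - (33 != 34)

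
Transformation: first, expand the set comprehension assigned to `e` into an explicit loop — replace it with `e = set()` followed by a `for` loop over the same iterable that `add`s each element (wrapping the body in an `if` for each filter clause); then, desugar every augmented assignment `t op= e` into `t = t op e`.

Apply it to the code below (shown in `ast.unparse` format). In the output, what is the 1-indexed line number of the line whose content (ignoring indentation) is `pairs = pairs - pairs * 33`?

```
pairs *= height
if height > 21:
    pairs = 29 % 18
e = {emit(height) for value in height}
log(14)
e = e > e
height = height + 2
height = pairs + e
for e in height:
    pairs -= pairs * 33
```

12

Transformed code:
pairs = pairs * height
if height > 21:
    pairs = 29 % 18
e = set()
for value in height:
    e.add(emit(height))
log(14)
e = e > e
height = height + 2
height = pairs + e
for e in height:
    pairs = pairs - pairs * 33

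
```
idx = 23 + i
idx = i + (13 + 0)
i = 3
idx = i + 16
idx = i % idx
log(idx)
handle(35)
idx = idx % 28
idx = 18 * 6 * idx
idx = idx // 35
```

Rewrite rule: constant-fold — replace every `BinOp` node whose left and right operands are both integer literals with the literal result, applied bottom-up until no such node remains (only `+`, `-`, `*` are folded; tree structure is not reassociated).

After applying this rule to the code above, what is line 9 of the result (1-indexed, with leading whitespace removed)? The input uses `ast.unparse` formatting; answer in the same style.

Transformed code:
idx = 23 + i
idx = i + 13
i = 3
idx = i + 16
idx = i % idx
log(idx)
handle(35)
idx = idx % 28
idx = 108 * idx
idx = idx // 35

idx = 108 * idx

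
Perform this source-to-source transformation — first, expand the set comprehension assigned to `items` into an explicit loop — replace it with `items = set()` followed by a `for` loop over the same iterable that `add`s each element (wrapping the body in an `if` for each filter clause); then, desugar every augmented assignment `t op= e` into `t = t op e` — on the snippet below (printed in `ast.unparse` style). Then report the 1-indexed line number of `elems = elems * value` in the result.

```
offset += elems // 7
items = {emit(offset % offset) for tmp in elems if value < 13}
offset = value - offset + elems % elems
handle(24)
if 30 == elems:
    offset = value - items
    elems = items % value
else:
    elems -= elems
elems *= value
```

13

Transformed code:
offset = offset + elems // 7
items = set()
for tmp in elems:
    if value < 13:
        items.add(emit(offset % offset))
offset = value - offset + elems % elems
handle(24)
if 30 == elems:
    offset = value - items
    elems = items % value
else:
    elems = elems - elems
elems = elems * value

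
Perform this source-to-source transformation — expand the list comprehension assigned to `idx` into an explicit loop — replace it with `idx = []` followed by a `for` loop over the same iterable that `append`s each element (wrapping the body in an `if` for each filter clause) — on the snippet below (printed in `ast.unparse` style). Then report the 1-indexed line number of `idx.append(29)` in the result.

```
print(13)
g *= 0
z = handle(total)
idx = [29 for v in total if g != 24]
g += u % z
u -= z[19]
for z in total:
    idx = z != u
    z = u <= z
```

Transformed code:
print(13)
g *= 0
z = handle(total)
idx = []
for v in total:
    if g != 24:
        idx.append(29)
g += u % z
u -= z[19]
for z in total:
    idx = z != u
    z = u <= z

7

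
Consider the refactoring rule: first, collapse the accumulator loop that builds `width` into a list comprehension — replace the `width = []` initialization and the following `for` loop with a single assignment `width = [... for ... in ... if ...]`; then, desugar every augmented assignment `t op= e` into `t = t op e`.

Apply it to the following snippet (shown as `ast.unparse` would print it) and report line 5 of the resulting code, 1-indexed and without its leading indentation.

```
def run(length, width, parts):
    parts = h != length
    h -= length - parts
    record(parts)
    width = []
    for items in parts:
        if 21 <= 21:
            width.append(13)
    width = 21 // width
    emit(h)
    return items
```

Transformed code:
def run(length, width, parts):
    parts = h != length
    h = h - (length - parts)
    record(parts)
    width = [13 for items in parts if 21 <= 21]
    width = 21 // width
    emit(h)
    return items

width = [13 for items in parts if 21 <= 21]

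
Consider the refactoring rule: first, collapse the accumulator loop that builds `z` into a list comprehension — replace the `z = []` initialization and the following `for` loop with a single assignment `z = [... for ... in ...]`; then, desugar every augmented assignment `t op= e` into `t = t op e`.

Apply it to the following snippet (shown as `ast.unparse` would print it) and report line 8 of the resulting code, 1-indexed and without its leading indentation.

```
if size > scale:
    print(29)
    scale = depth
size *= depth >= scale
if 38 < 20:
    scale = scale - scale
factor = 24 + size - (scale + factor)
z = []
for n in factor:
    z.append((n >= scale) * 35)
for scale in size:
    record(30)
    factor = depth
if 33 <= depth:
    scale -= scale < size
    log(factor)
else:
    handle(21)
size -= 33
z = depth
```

z = [(n >= scale) * 35 for n in factor]

Transformed code:
if size > scale:
    print(29)
    scale = depth
size = size * (depth >= scale)
if 38 < 20:
    scale = scale - scale
factor = 24 + size - (scale + factor)
z = [(n >= scale) * 35 for n in factor]
for scale in size:
    record(30)
    factor = depth
if 33 <= depth:
    scale = scale - (scale < size)
    log(factor)
else:
    handle(21)
size = size - 33
z = depth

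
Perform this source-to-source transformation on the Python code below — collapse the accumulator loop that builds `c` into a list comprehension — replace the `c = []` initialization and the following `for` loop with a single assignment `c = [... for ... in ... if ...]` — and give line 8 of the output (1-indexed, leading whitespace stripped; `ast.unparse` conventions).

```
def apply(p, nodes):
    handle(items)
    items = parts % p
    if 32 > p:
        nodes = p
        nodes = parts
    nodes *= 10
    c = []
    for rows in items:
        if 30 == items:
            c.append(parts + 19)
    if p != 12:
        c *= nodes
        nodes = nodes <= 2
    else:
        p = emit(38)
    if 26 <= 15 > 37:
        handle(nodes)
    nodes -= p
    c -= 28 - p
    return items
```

c = [parts + 19 for rows in items if 30 == items]

Transformed code:
def apply(p, nodes):
    handle(items)
    items = parts % p
    if 32 > p:
        nodes = p
        nodes = parts
    nodes *= 10
    c = [parts + 19 for rows in items if 30 == items]
    if p != 12:
        c *= nodes
        nodes = nodes <= 2
    else:
        p = emit(38)
    if 26 <= 15 > 37:
        handle(nodes)
    nodes -= p
    c -= 28 - p
    return items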